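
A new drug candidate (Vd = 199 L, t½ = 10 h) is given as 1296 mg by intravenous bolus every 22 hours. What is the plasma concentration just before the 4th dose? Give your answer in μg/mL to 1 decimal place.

f = (1/2)^(τ/t½) = (1/2)^(22/10) ≈ 0.2176.
C₀ = D/Vd = 1296/199 ≈ 6.513 μg/mL.
Before the 4th dose, 3 doses have been given. Superposition: Cmin = C₀·(f + f² + … + f^3).
≈ 6.513 × (0.2176 + 0.0473 + 0.0103) ≈ 6.513 × 0.2752 ≈ 1.792 μg/mL.

1.8 μg/mL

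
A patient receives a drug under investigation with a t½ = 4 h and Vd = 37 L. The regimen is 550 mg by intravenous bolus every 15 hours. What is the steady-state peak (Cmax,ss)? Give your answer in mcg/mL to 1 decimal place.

16.1 mcg/mL

τ/t½ = 15/4 ≈ 3.75, so fraction remaining f = (1/2)^(15/4) ≈ 0.0743.
At steady state, accumulation factor R = 1/(1 − e^(−kτ)) ≈ 1.0803.
Each bolus raises the concentration by D/Vd = 550/37 ≈ 14.865 mcg/mL.
Steady-state peak Cmax,ss = C₀·R ≈ 14.865 × 1.0803 ≈ 16.059 mcg/mL.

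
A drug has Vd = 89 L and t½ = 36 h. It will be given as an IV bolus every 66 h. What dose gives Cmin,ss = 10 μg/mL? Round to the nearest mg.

2282 mg

τ/t½ = 66/36 ≈ 1.8333, so f = (1/2)^(66/36) ≈ 0.280616.
Cmin,ss = (D/Vd)·f/(1−f), so D = Cmin,ss·Vd·(1−f)/f.
D = 10 × 89 × (1−f)/f ≈ 10 × 89 × 2.56359 ≈ 2281.60 mg.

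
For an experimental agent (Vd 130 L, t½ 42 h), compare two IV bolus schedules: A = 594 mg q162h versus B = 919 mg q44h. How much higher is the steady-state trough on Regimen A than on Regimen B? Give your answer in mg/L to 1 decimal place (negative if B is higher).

-6.3 mg/L

Regimen A: f = (1/2)^(162/42) ≈ 0.0690; Cmin,ss = (594/130)·f/(1−f) ≈ 0.339 mg/L.
Regimen B: f = (1/2)^(44/42) ≈ 0.4838; Cmin,ss = (919/130)·f/(1−f) ≈ 6.626 mg/L.
Difference ≈ 0.339 − 6.626 ≈ -6.287 mg/L.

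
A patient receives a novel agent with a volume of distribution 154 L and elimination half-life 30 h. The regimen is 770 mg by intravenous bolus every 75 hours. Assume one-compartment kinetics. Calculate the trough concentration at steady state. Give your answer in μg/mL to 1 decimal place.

1.1 μg/mL

k = ln2/t½ = ln2/30 ≈ 0.023105 h⁻¹; fraction remaining f = e^(−kτ) = e^(−0.023105×75) ≈ 0.1768.
Each bolus raises the concentration by D/Vd = 770/154 ≈ 5.000 μg/mL.
Steady-state trough Cmin,ss = C₀·f/(1−f) ≈ 5.000 × 0.1768/0.8232 ≈ 1.074 μg/mL.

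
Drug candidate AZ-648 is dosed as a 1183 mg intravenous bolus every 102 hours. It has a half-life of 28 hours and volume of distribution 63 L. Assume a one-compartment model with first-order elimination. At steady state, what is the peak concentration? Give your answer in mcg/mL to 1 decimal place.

k = ln2/t½ = ln2/28 ≈ 0.024755 h⁻¹; fraction remaining f = e^(−kτ) = e^(−0.024755×102) ≈ 0.0801.
Accumulation ratio R = 1/(1 − f) ≈ 1/0.9199 ≈ 1.0871.
Single-dose peak C₀ = D/Vd = 1183/63 ≈ 18.778 mcg/mL.
Steady-state peak Cmax,ss = C₀·R ≈ 18.778 × 1.0871 ≈ 20.414 mcg/mL.

20.4 mcg/mL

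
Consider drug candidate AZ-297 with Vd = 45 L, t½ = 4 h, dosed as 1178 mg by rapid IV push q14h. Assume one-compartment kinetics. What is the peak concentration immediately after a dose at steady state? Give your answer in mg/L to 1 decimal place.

28.7 mg/L

k = ln2/t½ = ln2/4 ≈ 0.173287 h⁻¹; fraction remaining f = e^(−kτ) = e^(−0.173287×14) ≈ 0.0884.
Accumulation ratio R = 1/(1 − f) ≈ 1/0.9116 ≈ 1.0970.
Single-dose peak C₀ = D/Vd = 1178/45 ≈ 26.178 mg/L.
Cmax,ss = C₀/(1 − f) ≈ 26.178/0.9116 ≈ 28.717 mg/L.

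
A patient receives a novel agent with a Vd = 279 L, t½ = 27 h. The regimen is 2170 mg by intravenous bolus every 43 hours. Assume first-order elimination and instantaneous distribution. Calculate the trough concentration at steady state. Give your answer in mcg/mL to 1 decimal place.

3.9 mcg/mL

Over one 43-h interval, 43/27 ≈ 1.5926 half-lives elapse, leaving f ≈ 0.3316 of each dose.
Accumulation ratio R = 1/(1 − f) ≈ 1/0.6684 ≈ 1.4961.
Each bolus raises the concentration by D/Vd = 2170/279 ≈ 7.778 mcg/mL.
Steady-state peak Cmax,ss = C₀·R ≈ 7.778 × 1.4961 ≈ 11.637 mcg/mL.
Steady-state trough Cmin,ss = Cmax,ss·f ≈ 11.637 × 0.3316 ≈ 3.859 mcg/mL.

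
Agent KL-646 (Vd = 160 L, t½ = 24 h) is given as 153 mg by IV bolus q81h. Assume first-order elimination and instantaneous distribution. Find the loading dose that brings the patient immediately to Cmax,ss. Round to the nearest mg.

f = (1/2)^(81/24) ≈ 0.096388; accumulation ratio R = 1/(1−f) ≈ 1.10667.
Loading dose to hit Cmax,ss on first dose: D_load = D_maint·R ≈ 153 × 1.10667 ≈ 169.32 mg.

169 mg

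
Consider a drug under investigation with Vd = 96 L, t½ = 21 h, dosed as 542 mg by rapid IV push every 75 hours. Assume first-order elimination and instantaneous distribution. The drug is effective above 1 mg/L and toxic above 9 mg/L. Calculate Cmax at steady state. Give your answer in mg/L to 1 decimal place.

6.2 mg/L

Over one 75-h interval, 75/21 ≈ 3.5714 half-lives elapse, leaving f ≈ 0.0841 of each dose.
Accumulation ratio R = 1/(1 − f) ≈ 1/0.9159 ≈ 1.0918.
Each bolus raises the concentration by D/Vd = 542/96 ≈ 5.646 mg/L.
Steady-state peak Cmax,ss = C₀·R ≈ 5.646 × 1.0918 ≈ 6.164 mg/L.
Peak 6.2 mg/L vs MTC 9 mg/L: below toxic threshold.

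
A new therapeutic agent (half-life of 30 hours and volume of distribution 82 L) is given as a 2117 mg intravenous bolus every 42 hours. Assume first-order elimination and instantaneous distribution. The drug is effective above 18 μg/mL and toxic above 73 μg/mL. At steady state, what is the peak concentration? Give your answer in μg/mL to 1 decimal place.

41.6 μg/mL

Over one 42-h interval, 42/30 ≈ 1.4 half-lives elapse, leaving f ≈ 0.3789 of each dose.
Accumulation ratio R = 1/(1 − f) ≈ 1/0.6211 ≈ 1.6100.
Each bolus raises the concentration by D/Vd = 2117/82 ≈ 25.817 μg/mL.
Cmax,ss = C₀/(1 − f) ≈ 25.817/0.6211 ≈ 41.567 μg/mL.
Peak 41.6 μg/mL vs MTC 73 μg/mL: below toxic threshold.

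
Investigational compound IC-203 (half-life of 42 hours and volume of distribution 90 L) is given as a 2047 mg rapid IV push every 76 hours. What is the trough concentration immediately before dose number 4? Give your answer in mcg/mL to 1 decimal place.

f = (1/2)^(τ/t½) = (1/2)^(76/42) ≈ 0.2853.
C₀ = D/Vd = 2047/90 ≈ 22.744 mcg/mL.
Before the 4th dose, 3 doses have been given. Superposition: Cmin = C₀·(f + f² + … + f^3).
≈ 22.744 × (0.2853 + 0.0814 + 0.0232) ≈ 22.744 × 0.3899 ≈ 8.868 mcg/mL.

8.9 mcg/mL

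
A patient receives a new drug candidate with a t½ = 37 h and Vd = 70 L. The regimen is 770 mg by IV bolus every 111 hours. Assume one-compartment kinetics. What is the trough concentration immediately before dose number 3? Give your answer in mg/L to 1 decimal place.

f = (1/2)^(τ/t½) = (1/2)^(111/37) ≈ 0.1250.
C₀ = D/Vd = 770/70 ≈ 11.000 mg/L.
Before the 3rd dose, 2 doses have been given. Superposition: Cmin = C₀·(f + f²).
≈ 11.000 × (0.1250 + 0.0156) ≈ 11.000 × 0.1406 ≈ 1.547 mg/L.

1.5 mg/L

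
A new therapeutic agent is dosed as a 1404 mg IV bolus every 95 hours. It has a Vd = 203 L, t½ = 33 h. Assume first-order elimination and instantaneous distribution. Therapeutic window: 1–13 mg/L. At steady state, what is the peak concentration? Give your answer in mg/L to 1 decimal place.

8.0 mg/L

k = ln2/t½ = ln2/33 ≈ 0.021004 h⁻¹; fraction remaining f = e^(−kτ) = e^(−0.021004×95) ≈ 0.1360.
Accumulation ratio R = 1/(1 − f) ≈ 1/0.8640 ≈ 1.1574.
Single-dose peak C₀ = D/Vd = 1404/203 ≈ 6.916 mg/L.
Steady-state peak Cmax,ss = C₀·R ≈ 6.916 × 1.1574 ≈ 8.005 mg/L.
Peak 8.0 mg/L vs MTC 13 mg/L: below toxic threshold.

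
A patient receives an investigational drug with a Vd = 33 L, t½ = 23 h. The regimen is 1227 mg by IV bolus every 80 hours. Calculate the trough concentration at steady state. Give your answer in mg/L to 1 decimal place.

Over one 80-h interval, 80/23 ≈ 3.4783 half-lives elapse, leaving f ≈ 0.0897 of each dose.
At steady state, accumulation factor R = 1/(1 − e^(−kτ)) ≈ 1.0985.
Each bolus raises the concentration by D/Vd = 1227/33 ≈ 37.182 mg/L.
Steady-state peak Cmax,ss = C₀·R ≈ 37.182 × 1.0985 ≈ 40.844 mg/L.
One interval later, Cmin,ss = Cmax,ss·e^(−kτ) ≈ 40.844 × 0.0897 ≈ 3.664 mg/L.

3.7 mg/L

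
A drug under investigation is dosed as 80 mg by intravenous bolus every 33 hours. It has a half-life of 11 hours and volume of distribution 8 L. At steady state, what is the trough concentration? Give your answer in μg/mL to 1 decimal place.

τ = 33 h = 3 half-lives, so f = (1/2)^3 = 0.125.
At steady state, R = 1/(1 − 0.125) = 8/7.
Single-dose peak C₀ = D/Vd = 80/8 = 10 μg/mL.
Steady-state peak Cmax,ss = C₀·R = 10 × 8/7 ≈ 11.429 μg/mL.
Steady-state trough Cmin,ss = Cmax,ss·f ≈ 11.429 × 0.125 ≈ 1.429 μg/mL.

1.4 μg/mL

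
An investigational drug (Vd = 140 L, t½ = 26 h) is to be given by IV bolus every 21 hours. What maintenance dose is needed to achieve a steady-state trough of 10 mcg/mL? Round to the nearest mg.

τ/t½ = 21/26 ≈ 0.80769, so f = (1/2)^(21/26) ≈ 0.571295.
Cmin,ss = (D/Vd)·f/(1−f), so D = Cmin,ss·Vd·(1−f)/f.
D = 10 × 140 × (1−f)/f ≈ 10 × 140 × 0.75041 ≈ 1050.57 mg.

1051 mg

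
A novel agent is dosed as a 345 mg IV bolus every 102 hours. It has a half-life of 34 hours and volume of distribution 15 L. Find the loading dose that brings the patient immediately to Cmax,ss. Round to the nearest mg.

f = (1/2)^(102/34) ≈ 0.125000; accumulation ratio R = 1/(1−f) ≈ 1.14286.
Loading dose to hit Cmax,ss on first dose: D_load = D_maint·R ≈ 345 × 1.14286 ≈ 394.29 mg.

394 mg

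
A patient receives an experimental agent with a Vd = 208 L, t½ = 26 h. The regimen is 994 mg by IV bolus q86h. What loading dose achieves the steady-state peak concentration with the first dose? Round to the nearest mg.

1106 mg

f = (1/2)^(86/26) ≈ 0.100992; accumulation ratio R = 1/(1−f) ≈ 1.11234.
Loading dose to hit Cmax,ss on first dose: D_load = D_maint·R ≈ 994 × 1.11234 ≈ 1105.67 mg.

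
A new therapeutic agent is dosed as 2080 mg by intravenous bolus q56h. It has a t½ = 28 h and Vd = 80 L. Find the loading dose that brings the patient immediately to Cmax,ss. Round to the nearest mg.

2773 mg

f = (1/2)^(56/28) ≈ 0.250000; accumulation ratio R = 1/(1−f) ≈ 1.33333.
Loading dose to hit Cmax,ss on first dose: D_load = D_maint·R ≈ 2080 × 1.33333 ≈ 2773.33 mg.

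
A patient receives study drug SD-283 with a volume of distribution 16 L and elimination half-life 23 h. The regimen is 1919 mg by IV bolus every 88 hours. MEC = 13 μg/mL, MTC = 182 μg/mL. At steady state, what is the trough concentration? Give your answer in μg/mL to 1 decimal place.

9.1 μg/mL

τ/t½ = 88/23 ≈ 3.8261, so fraction remaining f = (1/2)^(88/23) ≈ 0.0705.
Each bolus raises the concentration by D/Vd = 1919/16 ≈ 119.938 μg/mL.
Steady-state trough Cmin,ss = C₀·f/(1−f) ≈ 119.938 × 0.0705/0.9295 ≈ 9.097 μg/mL.
Trough 9.1 μg/mL vs MEC 13 μg/mL: subtherapeutic.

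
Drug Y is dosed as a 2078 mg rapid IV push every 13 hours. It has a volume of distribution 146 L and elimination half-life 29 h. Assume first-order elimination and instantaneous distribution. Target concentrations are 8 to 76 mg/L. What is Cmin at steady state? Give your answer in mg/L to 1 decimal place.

k = ln2/t½ = ln2/29 ≈ 0.023902 h⁻¹; fraction remaining f = e^(−kτ) = e^(−0.023902×13) ≈ 0.7329.
Each bolus raises the concentration by D/Vd = 2078/146 ≈ 14.233 mg/L.
Steady-state trough Cmin,ss = C₀·f/(1−f) ≈ 14.233 × 0.7329/0.2671 ≈ 39.054 mg/L.
Trough 39.1 mg/L vs MEC 8 mg/L: adequate.

39.1 mg/L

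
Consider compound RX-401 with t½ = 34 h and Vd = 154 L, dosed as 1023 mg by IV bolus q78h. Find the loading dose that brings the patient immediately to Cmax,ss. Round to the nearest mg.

1285 mg

f = (1/2)^(78/34) ≈ 0.203893; accumulation ratio R = 1/(1−f) ≈ 1.25611.
Loading dose to hit Cmax,ss on first dose: D_load = D_maint·R ≈ 1023 × 1.25611 ≈ 1285.00 mg.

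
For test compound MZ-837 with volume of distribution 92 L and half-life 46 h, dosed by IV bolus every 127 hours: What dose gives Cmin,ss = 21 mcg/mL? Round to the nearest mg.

τ/t½ = 127/46 ≈ 2.7609, so f = (1/2)^(127/46) ≈ 0.147535.
Cmin,ss = (D/Vd)·f/(1−f), so D = Cmin,ss·Vd·(1−f)/f.
D = 21 × 92 × (1−f)/f ≈ 21 × 92 × 5.77805 ≈ 11163.19 mg.

11163 mg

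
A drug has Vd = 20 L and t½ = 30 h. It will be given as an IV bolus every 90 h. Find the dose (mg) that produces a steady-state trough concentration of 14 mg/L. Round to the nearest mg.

τ/t½ = 90/30 ≈ 3, so f = (1/2)^(90/30) ≈ 0.125000.
Cmin,ss = (D/Vd)·f/(1−f), so D = Cmin,ss·Vd·(1−f)/f.
D = 14 × 20 × (1−f)/f ≈ 14 × 20 × 7.00000 ≈ 1960.00 mg.

1960 mg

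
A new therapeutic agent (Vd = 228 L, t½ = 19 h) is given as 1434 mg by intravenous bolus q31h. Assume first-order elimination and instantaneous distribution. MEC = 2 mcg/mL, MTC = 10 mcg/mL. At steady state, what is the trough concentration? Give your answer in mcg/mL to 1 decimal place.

3.0 mcg/mL

k = ln2/t½ = ln2/19 ≈ 0.036481 h⁻¹; fraction remaining f = e^(−kτ) = e^(−0.036481×31) ≈ 0.3227.
Accumulation ratio R = 1/(1 − f) ≈ 1/0.6773 ≈ 1.4765.
Each bolus raises the concentration by D/Vd = 1434/228 ≈ 6.289 mcg/mL.
Steady-state peak Cmax,ss = C₀·R ≈ 6.289 × 1.4765 ≈ 9.286 mcg/mL.
Steady-state trough Cmin,ss = Cmax,ss·f ≈ 9.286 × 0.3227 ≈ 2.997 mcg/mL.
Trough 3.0 mcg/mL vs MEC 2 mcg/mL: adequate.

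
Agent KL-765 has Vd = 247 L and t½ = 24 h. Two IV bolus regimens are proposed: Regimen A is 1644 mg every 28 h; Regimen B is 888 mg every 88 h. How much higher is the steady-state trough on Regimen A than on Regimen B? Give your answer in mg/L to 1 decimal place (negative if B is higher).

5.0 mg/L

Regimen A: f = (1/2)^(28/24) ≈ 0.4454; Cmin,ss = (1644/247)·f/(1−f) ≈ 5.345 mg/L.
Regimen B: f = (1/2)^(88/24) ≈ 0.0787; Cmin,ss = (888/247)·f/(1−f) ≈ 0.307 mg/L.
Difference ≈ 5.345 − 0.307 ≈ 5.038 mg/L.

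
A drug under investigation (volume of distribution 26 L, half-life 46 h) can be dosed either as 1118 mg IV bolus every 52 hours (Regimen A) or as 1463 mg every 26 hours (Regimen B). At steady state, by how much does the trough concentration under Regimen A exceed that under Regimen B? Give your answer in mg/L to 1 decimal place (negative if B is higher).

Regimen A: f = (1/2)^(52/46) ≈ 0.4568; Cmin,ss = (1118/26)·f/(1−f) ≈ 36.161 mg/L.
Regimen B: f = (1/2)^(26/46) ≈ 0.6759; Cmin,ss = (1463/26)·f/(1−f) ≈ 117.348 mg/L.
Difference ≈ 36.161 − 117.348 ≈ -81.187 mg/L.

-81.2 mg/L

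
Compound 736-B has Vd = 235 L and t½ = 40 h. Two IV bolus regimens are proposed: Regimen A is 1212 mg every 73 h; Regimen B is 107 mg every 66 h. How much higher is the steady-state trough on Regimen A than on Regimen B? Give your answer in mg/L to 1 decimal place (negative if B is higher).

Regimen A: f = (1/2)^(73/40) ≈ 0.2822; Cmin,ss = (1212/235)·f/(1−f) ≈ 2.028 mg/L.
Regimen B: f = (1/2)^(66/40) ≈ 0.3186; Cmin,ss = (107/235)·f/(1−f) ≈ 0.213 mg/L.
Difference ≈ 2.028 − 0.213 ≈ 1.815 mg/L.

1.8 mg/L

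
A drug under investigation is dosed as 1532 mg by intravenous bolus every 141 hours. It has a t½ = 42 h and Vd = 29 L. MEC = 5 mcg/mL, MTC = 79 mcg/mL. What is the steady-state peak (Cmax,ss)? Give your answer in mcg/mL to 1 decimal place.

τ/t½ = 141/42 ≈ 3.3571, so fraction remaining f = (1/2)^(141/42) ≈ 0.0976.
At steady state, accumulation factor R = 1/(1 − e^(−kτ)) ≈ 1.1082.
Single-dose peak C₀ = D/Vd = 1532/29 ≈ 52.828 mcg/mL.
Steady-state peak Cmax,ss = C₀·R ≈ 52.828 × 1.1082 ≈ 58.544 mcg/mL.
Peak 58.5 mcg/mL vs MTC 79 mcg/mL: below toxic threshold.

58.5 mcg/mL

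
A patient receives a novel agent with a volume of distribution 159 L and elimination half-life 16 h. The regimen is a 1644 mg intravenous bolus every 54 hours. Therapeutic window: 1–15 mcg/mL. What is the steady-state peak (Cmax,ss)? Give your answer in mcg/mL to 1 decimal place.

τ/t½ = 54/16 ≈ 3.375, so fraction remaining f = (1/2)^(54/16) ≈ 0.0964.
At steady state, accumulation factor R = 1/(1 − e^(−kτ)) ≈ 1.1067.
Each bolus raises the concentration by D/Vd = 1644/159 ≈ 10.340 mcg/mL.
Steady-state peak Cmax,ss = C₀·R ≈ 10.340 × 1.1067 ≈ 11.443 mcg/mL.
Peak 11.4 mcg/mL vs MTC 15 mcg/mL: below toxic threshold.

11.4 mcg/mL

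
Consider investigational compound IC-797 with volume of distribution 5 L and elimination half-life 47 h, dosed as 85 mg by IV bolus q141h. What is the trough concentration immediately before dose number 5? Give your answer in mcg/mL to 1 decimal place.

2.4 mcg/mL

f = (1/2)^(τ/t½) = (1/2)^(141/47) ≈ 0.1250.
C₀ = D/Vd = 85/5 ≈ 17.000 mcg/mL.
Before the 5th dose, 4 doses have been given. Superposition: Cmin = C₀·(f + f² + … + f^4).
≈ 17.000 × (0.1250 + 0.0156 + 0.0020 + 0.0002) ≈ 17.000 × 0.1428 ≈ 2.428 mcg/mL.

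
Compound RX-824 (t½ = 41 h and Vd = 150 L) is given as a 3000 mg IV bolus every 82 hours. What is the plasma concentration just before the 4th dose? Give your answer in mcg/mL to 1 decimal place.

6.6 mcg/mL

f = (1/2)^(τ/t½) = (1/2)^(82/41) ≈ 0.2500.
C₀ = D/Vd = 3000/150 ≈ 20.000 mcg/mL.
Before the 4th dose, 3 doses have been given. Superposition: Cmin = C₀·(f + f² + … + f^3).
≈ 20.000 × (0.2500 + 0.0625 + 0.0156) ≈ 20.000 × 0.3281 ≈ 6.562 mcg/mL.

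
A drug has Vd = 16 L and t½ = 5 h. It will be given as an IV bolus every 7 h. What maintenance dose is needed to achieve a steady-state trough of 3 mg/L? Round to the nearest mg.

79 mg

τ/t½ = 7/5 ≈ 1.4, so f = (1/2)^(7/5) ≈ 0.378929.
Cmin,ss = (D/Vd)·f/(1−f), so D = Cmin,ss·Vd·(1−f)/f.
D = 3 × 16 × (1−f)/f ≈ 3 × 16 × 1.63902 ≈ 78.67 mg.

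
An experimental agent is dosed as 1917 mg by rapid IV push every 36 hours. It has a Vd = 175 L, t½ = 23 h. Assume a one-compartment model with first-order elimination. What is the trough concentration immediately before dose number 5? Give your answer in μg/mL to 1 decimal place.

f = (1/2)^(τ/t½) = (1/2)^(36/23) ≈ 0.3379.
C₀ = D/Vd = 1917/175 ≈ 10.954 μg/mL.
Before the 5th dose, 4 doses have been given. Superposition: Cmin = C₀·(f + f² + … + f^4).
≈ 10.954 × (0.3379 + 0.1142 + 0.0386 + 0.0130) ≈ 10.954 × 0.5037 ≈ 5.518 μg/mL.

5.5 μg/mL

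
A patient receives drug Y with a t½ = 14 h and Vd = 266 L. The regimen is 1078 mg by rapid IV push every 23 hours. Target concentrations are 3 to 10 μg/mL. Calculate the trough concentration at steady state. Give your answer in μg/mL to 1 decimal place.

τ/t½ = 23/14 ≈ 1.6429, so fraction remaining f = (1/2)^(23/14) ≈ 0.3202.
Accumulation ratio R = 1/(1 − f) ≈ 1/0.6798 ≈ 1.4710.
Each bolus raises the concentration by D/Vd = 1078/266 ≈ 4.053 μg/mL.
Cmax,ss = C₀/(1 − f) ≈ 4.053/0.6798 ≈ 5.962 μg/mL.
One interval later, Cmin,ss = Cmax,ss·e^(−kτ) ≈ 5.962 × 0.3202 ≈ 1.909 μg/mL.
Trough 1.9 μg/mL vs MEC 3 μg/mL: subtherapeutic.

1.9 μg/mL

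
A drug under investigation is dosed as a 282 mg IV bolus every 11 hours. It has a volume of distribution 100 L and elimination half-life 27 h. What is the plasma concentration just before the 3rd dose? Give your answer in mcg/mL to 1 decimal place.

f = (1/2)^(τ/t½) = (1/2)^(11/27) ≈ 0.7540.
C₀ = D/Vd = 282/100 ≈ 2.820 mcg/mL.
Before the 3rd dose, 2 doses have been given. Superposition: Cmin = C₀·(f + f²).
≈ 2.820 × (0.7540 + 0.5685) ≈ 2.820 × 1.3225 ≈ 3.729 mcg/mL.

3.7 mcg/mL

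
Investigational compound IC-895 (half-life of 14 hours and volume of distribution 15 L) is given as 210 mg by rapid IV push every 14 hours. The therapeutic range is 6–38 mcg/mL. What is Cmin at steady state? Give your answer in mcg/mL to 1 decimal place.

14.0 mcg/mL

τ = 14 h = 1 half-life, so f = (1/2)^1 = 0.5.
Accumulation ratio R = 1/(1 − f) = 1/0.5 = 2/1.
Single-dose peak C₀ = D/Vd = 210/15 = 14 mcg/mL.
Steady-state peak Cmax,ss = C₀·R = 14 × 2/1 ≈ 28.000 mcg/mL.
Steady-state trough Cmin,ss = Cmax,ss·f ≈ 28.000 × 0.5 ≈ 14.000 mcg/mL.
Trough 14.0 mcg/mL vs MEC 6 mcg/mL: adequate.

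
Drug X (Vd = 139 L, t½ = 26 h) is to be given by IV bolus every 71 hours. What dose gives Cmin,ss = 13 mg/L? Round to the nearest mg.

10188 mg

τ/t½ = 71/26 ≈ 2.7308, so f = (1/2)^(71/26) ≈ 0.150646.
Cmin,ss = (D/Vd)·f/(1−f), so D = Cmin,ss·Vd·(1−f)/f.
D = 13 × 139 × (1−f)/f ≈ 13 × 139 × 5.63808 ≈ 10188.01 mg.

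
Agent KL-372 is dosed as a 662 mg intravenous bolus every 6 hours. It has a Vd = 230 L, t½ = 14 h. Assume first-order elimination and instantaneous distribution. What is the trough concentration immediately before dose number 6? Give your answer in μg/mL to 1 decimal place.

6.4 μg/mL

f = (1/2)^(τ/t½) = (1/2)^(6/14) ≈ 0.7430.
C₀ = D/Vd = 662/230 ≈ 2.878 μg/mL.
Before the 6th dose, 5 doses have been given. Superposition: Cmin = C₀·(f + f² + … + f^5).
≈ 2.878 × (0.7430 + 0.5520 + 0.4102 + 0.3048 + 0.2264) ≈ 2.878 × 2.2364 ≈ 6.436 μg/mL.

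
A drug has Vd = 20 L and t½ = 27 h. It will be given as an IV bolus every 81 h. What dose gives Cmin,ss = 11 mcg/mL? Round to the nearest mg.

τ/t½ = 81/27 ≈ 3, so f = (1/2)^(81/27) ≈ 0.125000.
Cmin,ss = (D/Vd)·f/(1−f), so D = Cmin,ss·Vd·(1−f)/f.
D = 11 × 20 × (1−f)/f ≈ 11 × 20 × 7.00000 ≈ 1540.00 mg.

1540 mg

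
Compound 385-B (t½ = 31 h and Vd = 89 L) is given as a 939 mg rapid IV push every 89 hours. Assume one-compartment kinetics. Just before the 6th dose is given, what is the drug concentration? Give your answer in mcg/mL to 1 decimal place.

1.7 mcg/mL

f = (1/2)^(τ/t½) = (1/2)^(89/31) ≈ 0.1367.
C₀ = D/Vd = 939/89 ≈ 10.551 mcg/mL.
Before the 6th dose, 5 doses have been given. Superposition: Cmin = C₀·(f + f² + … + f^5).
≈ 10.551 × (0.1367 + 0.0187 + 0.0026 + 0.0003 + 0.0000) ≈ 10.551 × 0.1583 ≈ 1.670 mcg/mL.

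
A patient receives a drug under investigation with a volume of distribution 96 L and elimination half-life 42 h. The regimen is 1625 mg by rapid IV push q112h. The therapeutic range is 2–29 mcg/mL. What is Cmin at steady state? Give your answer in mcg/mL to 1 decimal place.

k = ln2/t½ = ln2/42 ≈ 0.016504 h⁻¹; fraction remaining f = e^(−kτ) = e^(−0.016504×112) ≈ 0.1575.
Single-dose peak C₀ = D/Vd = 1625/96 ≈ 16.927 mcg/mL.
Steady-state trough Cmin,ss = C₀·f/(1−f) ≈ 16.927 × 0.1575/0.8425 ≈ 3.164 mcg/mL.
Trough 3.2 mcg/mL vs MEC 2 mcg/mL: adequate.

3.2 mcg/mL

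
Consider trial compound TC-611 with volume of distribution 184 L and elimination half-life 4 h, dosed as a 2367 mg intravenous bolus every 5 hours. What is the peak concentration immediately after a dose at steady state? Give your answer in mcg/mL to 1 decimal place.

Over one 5-h interval, 5/4 ≈ 1.25 half-lives elapse, leaving f ≈ 0.4204 of each dose.
Accumulation ratio R = 1/(1 − f) ≈ 1/0.5796 ≈ 1.7253.
Single-dose peak C₀ = D/Vd = 2367/184 ≈ 12.864 mcg/mL.
Steady-state peak Cmax,ss = C₀·R ≈ 12.864 × 1.7253 ≈ 22.194 mcg/mL.

22.2 mcg/mL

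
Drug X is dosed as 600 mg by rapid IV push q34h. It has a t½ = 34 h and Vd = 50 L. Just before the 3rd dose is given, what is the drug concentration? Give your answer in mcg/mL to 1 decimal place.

f = (1/2)^(τ/t½) = (1/2)^(34/34) ≈ 0.5000.
C₀ = D/Vd = 600/50 ≈ 12.000 mcg/mL.
Before the 3rd dose, 2 doses have been given. Superposition: Cmin = C₀·(f + f²).
≈ 12.000 × (0.5000 + 0.2500) ≈ 12.000 × 0.7500 ≈ 9.000 mcg/mL.

9.0 mcg/mL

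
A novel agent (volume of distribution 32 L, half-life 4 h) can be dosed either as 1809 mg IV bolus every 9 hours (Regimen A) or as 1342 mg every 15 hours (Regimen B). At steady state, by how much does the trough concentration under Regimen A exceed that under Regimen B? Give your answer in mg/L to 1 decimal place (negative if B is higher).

11.7 mg/L

Regimen A: f = (1/2)^(9/4) ≈ 0.2102; Cmin,ss = (1809/32)·f/(1−f) ≈ 15.045 mg/L.
Regimen B: f = (1/2)^(15/4) ≈ 0.0743; Cmin,ss = (1342/32)·f/(1−f) ≈ 3.366 mg/L.
Difference ≈ 15.045 − 3.366 ≈ 11.679 mg/L.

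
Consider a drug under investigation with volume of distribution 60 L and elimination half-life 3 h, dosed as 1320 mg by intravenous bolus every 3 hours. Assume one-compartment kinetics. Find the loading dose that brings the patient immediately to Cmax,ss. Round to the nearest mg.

f = (1/2)^(3/3) ≈ 0.500000; accumulation ratio R = 1/(1−f) ≈ 2.00000.
Loading dose to hit Cmax,ss on first dose: D_load = D_maint·R ≈ 1320 × 2.00000 ≈ 2640.00 mg.

2640 mg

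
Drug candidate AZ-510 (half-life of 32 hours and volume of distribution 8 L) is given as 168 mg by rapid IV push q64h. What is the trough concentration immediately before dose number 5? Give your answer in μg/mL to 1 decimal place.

7.0 μg/mL

f = (1/2)^(τ/t½) = (1/2)^(64/32) ≈ 0.2500.
C₀ = D/Vd = 168/8 ≈ 21.000 μg/mL.
Before the 5th dose, 4 doses have been given. Superposition: Cmin = C₀·(f + f² + … + f^4).
≈ 21.000 × (0.2500 + 0.0625 + 0.0156 + 0.0039) ≈ 21.000 × 0.3320 ≈ 6.972 μg/mL.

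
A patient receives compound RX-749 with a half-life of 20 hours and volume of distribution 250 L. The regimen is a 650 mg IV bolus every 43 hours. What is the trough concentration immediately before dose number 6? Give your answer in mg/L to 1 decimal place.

0.8 mg/L

f = (1/2)^(τ/t½) = (1/2)^(43/20) ≈ 0.2253.
C₀ = D/Vd = 650/250 ≈ 2.600 mg/L.
Before the 6th dose, 5 doses have been given. Superposition: Cmin = C₀·(f + f² + … + f^5).
≈ 2.600 × (0.2253 + 0.0508 + 0.0114 + 0.0026 + 0.0006) ≈ 2.600 × 0.2907 ≈ 0.756 mg/L.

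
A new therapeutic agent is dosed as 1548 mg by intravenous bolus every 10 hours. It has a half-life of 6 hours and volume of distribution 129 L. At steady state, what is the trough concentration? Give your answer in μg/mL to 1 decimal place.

5.5 μg/mL

k = ln2/t½ = ln2/6 ≈ 0.115525 h⁻¹; fraction remaining f = e^(−kτ) = e^(−0.115525×10) ≈ 0.3150.
At steady state, accumulation factor R = 1/(1 − e^(−kτ)) ≈ 1.4599.
Each bolus raises the concentration by D/Vd = 1548/129 ≈ 12.000 μg/mL.
Steady-state peak Cmax,ss = C₀·R ≈ 12.000 × 1.4599 ≈ 17.519 μg/mL.
One interval later, Cmin,ss = Cmax,ss·e^(−kτ) ≈ 17.519 × 0.3150 ≈ 5.518 μg/mL.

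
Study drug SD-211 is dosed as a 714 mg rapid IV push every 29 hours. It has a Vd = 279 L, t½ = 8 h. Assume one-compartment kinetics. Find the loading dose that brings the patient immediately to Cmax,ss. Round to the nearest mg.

777 mg

f = (1/2)^(29/8) ≈ 0.081052; accumulation ratio R = 1/(1−f) ≈ 1.08820.
Loading dose to hit Cmax,ss on first dose: D_load = D_maint·R ≈ 714 × 1.08820 ≈ 776.97 mg.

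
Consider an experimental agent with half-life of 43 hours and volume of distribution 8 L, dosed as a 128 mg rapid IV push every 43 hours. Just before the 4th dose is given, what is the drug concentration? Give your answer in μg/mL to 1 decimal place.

f = (1/2)^(τ/t½) = (1/2)^(43/43) ≈ 0.5000.
C₀ = D/Vd = 128/8 ≈ 16.000 μg/mL.
Before the 4th dose, 3 doses have been given. Superposition: Cmin = C₀·(f + f² + … + f^3).
≈ 16.000 × (0.5000 + 0.2500 + 0.1250) ≈ 16.000 × 0.8750 ≈ 14.000 μg/mL.

14.0 μg/mL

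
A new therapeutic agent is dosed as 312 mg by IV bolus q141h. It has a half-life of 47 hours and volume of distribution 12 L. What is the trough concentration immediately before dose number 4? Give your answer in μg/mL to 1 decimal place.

f = (1/2)^(τ/t½) = (1/2)^(141/47) ≈ 0.1250.
C₀ = D/Vd = 312/12 ≈ 26.000 μg/mL.
Before the 4th dose, 3 doses have been given. Superposition: Cmin = C₀·(f + f² + … + f^3).
≈ 26.000 × (0.1250 + 0.0156 + 0.0020) ≈ 26.000 × 0.1426 ≈ 3.708 μg/mL.

3.7 μg/mL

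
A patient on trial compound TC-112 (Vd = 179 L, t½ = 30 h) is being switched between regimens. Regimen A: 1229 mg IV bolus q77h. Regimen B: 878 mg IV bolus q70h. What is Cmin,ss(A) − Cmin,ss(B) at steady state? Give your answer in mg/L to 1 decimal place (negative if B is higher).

0.2 mg/L

Regimen A: f = (1/2)^(77/30) ≈ 0.1688; Cmin,ss = (1229/179)·f/(1−f) ≈ 1.394 mg/L.
Regimen B: f = (1/2)^(70/30) ≈ 0.1984; Cmin,ss = (878/179)·f/(1−f) ≈ 1.214 mg/L.
Difference ≈ 1.394 − 1.214 ≈ 0.180 mg/L.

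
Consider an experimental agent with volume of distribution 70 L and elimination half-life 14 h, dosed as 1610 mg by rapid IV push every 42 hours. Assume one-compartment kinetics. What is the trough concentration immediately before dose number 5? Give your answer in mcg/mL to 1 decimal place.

3.3 mcg/mL

f = (1/2)^(τ/t½) = (1/2)^(42/14) ≈ 0.1250.
C₀ = D/Vd = 1610/70 ≈ 23.000 mcg/mL.
Before the 5th dose, 4 doses have been given. Superposition: Cmin = C₀·(f + f² + … + f^4).
≈ 23.000 × (0.1250 + 0.0156 + 0.0020 + 0.0002) ≈ 23.000 × 0.1428 ≈ 3.284 mcg/mL.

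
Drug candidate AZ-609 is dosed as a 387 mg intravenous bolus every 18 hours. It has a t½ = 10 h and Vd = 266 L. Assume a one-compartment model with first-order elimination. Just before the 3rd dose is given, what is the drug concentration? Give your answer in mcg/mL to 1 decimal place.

0.5 mcg/mL

f = (1/2)^(τ/t½) = (1/2)^(18/10) ≈ 0.2872.
C₀ = D/Vd = 387/266 ≈ 1.455 mcg/mL.
Before the 3rd dose, 2 doses have been given. Superposition: Cmin = C₀·(f + f²).
≈ 1.455 × (0.2872 + 0.0825) ≈ 1.455 × 0.3697 ≈ 0.538 mcg/mL.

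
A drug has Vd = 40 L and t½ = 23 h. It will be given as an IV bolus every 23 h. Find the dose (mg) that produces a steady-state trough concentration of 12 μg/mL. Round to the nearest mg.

480 mg

τ/t½ = 23/23 ≈ 1, so f = (1/2)^(23/23) ≈ 0.500000.
Cmin,ss = (D/Vd)·f/(1−f), so D = Cmin,ss·Vd·(1−f)/f.
D = 12 × 40 × (1−f)/f ≈ 12 × 40 × 1.00000 ≈ 480.00 mg.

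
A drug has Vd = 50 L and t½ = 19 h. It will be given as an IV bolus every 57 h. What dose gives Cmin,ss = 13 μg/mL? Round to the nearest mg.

4550 mg

τ/t½ = 57/19 ≈ 3, so f = (1/2)^(57/19) ≈ 0.125000.
Cmin,ss = (D/Vd)·f/(1−f), so D = Cmin,ss·Vd·(1−f)/f.
D = 13 × 50 × (1−f)/f ≈ 13 × 50 × 7.00000 ≈ 4550.00 mg.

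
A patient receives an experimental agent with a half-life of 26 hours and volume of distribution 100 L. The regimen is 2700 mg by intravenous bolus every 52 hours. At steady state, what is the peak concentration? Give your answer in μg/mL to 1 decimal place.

36.0 μg/mL

τ = 52 h = 2 half-lives, so f = (1/2)^2 = 0.25.
Accumulation ratio R = 1/(1 − f) = 1/0.75 = 4/3.
Single-dose peak C₀ = D/Vd = 2700/100 = 27 μg/mL.
Steady-state peak Cmax,ss = C₀·R = 27 × 4/3 ≈ 36.000 μg/mL.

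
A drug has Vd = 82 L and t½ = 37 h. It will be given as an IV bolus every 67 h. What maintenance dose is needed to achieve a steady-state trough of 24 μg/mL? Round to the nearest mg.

4937 mg

τ/t½ = 67/37 ≈ 1.8108, so f = (1/2)^(67/37) ≈ 0.285031.
Cmin,ss = (D/Vd)·f/(1−f), so D = Cmin,ss·Vd·(1−f)/f.
D = 24 × 82 × (1−f)/f ≈ 24 × 82 × 2.50839 ≈ 4936.51 mg.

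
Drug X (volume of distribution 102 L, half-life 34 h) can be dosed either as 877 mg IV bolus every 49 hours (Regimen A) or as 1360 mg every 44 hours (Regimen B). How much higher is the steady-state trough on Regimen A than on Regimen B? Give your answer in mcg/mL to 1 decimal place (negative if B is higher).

-4.2 mcg/mL

Regimen A: f = (1/2)^(49/34) ≈ 0.3683; Cmin,ss = (877/102)·f/(1−f) ≈ 5.013 mcg/mL.
Regimen B: f = (1/2)^(44/34) ≈ 0.4078; Cmin,ss = (1360/102)·f/(1−f) ≈ 9.182 mcg/mL.
Difference ≈ 5.013 − 9.182 ≈ -4.169 mcg/mL.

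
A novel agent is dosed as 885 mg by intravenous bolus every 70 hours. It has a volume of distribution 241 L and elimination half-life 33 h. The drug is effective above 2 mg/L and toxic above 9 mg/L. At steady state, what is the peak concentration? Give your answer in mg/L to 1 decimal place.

Over one 70-h interval, 70/33 ≈ 2.1212 half-lives elapse, leaving f ≈ 0.2299 of each dose.
Accumulation ratio R = 1/(1 − f) ≈ 1/0.7701 ≈ 1.2985.
Each bolus raises the concentration by D/Vd = 885/241 ≈ 3.672 mg/L.
Steady-state peak Cmax,ss = C₀·R ≈ 3.672 × 1.2985 ≈ 4.768 mg/L.
Peak 4.8 mg/L vs MTC 9 mg/L: below toxic threshold.

4.8 mg/L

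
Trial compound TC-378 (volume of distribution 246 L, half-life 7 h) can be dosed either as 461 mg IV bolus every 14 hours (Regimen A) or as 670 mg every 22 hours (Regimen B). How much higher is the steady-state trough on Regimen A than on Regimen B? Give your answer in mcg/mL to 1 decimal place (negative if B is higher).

0.3 mcg/mL

Regimen A: f = (1/2)^(14/7) ≈ 0.2500; Cmin,ss = (461/246)·f/(1−f) ≈ 0.625 mcg/mL.
Regimen B: f = (1/2)^(22/7) ≈ 0.1132; Cmin,ss = (670/246)·f/(1−f) ≈ 0.348 mcg/mL.
Difference ≈ 0.625 − 0.348 ≈ 0.277 mcg/mL.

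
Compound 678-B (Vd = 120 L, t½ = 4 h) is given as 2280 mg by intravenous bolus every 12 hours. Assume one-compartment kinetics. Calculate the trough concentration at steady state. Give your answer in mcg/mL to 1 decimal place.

The dosing interval is 3 half-lives, so f = 2^(−3) = 0.125.
At steady state, R = 1/(1 − 0.125) = 8/7.
Single-dose peak C₀ = D/Vd = 2280/120 = 19 mcg/mL.
Steady-state peak Cmax,ss = C₀·R = 19 × 8/7 ≈ 21.714 mcg/mL.
Steady-state trough Cmin,ss = Cmax,ss·f ≈ 21.714 × 0.125 ≈ 2.714 mcg/mL.

2.7 mcg/mL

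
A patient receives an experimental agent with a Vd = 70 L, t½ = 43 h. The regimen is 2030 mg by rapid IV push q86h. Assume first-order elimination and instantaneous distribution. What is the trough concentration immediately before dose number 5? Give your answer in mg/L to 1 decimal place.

f = (1/2)^(τ/t½) = (1/2)^(86/43) ≈ 0.2500.
C₀ = D/Vd = 2030/70 ≈ 29.000 mg/L.
Before the 5th dose, 4 doses have been given. Superposition: Cmin = C₀·(f + f² + … + f^4).
≈ 29.000 × (0.2500 + 0.0625 + 0.0156 + 0.0039) ≈ 29.000 × 0.3320 ≈ 9.628 mg/L.

9.6 mg/L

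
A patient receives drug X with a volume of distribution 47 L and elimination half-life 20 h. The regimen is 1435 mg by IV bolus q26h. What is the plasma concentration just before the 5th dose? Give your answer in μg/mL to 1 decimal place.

f = (1/2)^(τ/t½) = (1/2)^(26/20) ≈ 0.4061.
C₀ = D/Vd = 1435/47 ≈ 30.532 μg/mL.
Before the 5th dose, 4 doses have been given. Superposition: Cmin = C₀·(f + f² + … + f^4).
≈ 30.532 × (0.4061 + 0.1649 + 0.0670 + 0.0272) ≈ 30.532 × 0.6652 ≈ 20.310 μg/mL.

20.3 μg/mL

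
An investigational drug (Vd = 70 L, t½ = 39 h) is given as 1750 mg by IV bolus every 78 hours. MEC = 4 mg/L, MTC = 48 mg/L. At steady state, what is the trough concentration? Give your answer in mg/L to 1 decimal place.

8.3 mg/L

τ = 78 h = 2 half-lives, so f = (1/2)^2 = 0.25.
At steady state, R = 1/(1 − 0.25) = 4/3.
Single-dose peak C₀ = D/Vd = 1750/70 = 25 mg/L.
Steady-state peak Cmax,ss = C₀·R = 25 × 4/3 ≈ 33.333 mg/L.
Steady-state trough Cmin,ss = Cmax,ss·f ≈ 33.333 × 0.25 ≈ 8.333 mg/L.
Trough 8.3 mg/L vs MEC 4 mg/L: adequate.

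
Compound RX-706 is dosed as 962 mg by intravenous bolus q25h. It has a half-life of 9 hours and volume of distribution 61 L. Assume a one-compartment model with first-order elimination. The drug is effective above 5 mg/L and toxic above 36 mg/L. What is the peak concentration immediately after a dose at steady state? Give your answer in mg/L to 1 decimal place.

18.5 mg/L

Over one 25-h interval, 25/9 ≈ 2.7778 half-lives elapse, leaving f ≈ 0.1458 of each dose.
Accumulation ratio R = 1/(1 − f) ≈ 1/0.8542 ≈ 1.1707.
Single-dose peak C₀ = D/Vd = 962/61 ≈ 15.770 mg/L.
Steady-state peak Cmax,ss = C₀·R ≈ 15.770 × 1.1707 ≈ 18.462 mg/L.
Peak 18.5 mg/L vs MTC 36 mg/L: below toxic threshold.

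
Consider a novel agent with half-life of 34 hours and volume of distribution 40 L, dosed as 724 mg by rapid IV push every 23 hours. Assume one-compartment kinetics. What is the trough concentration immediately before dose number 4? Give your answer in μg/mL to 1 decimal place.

f = (1/2)^(τ/t½) = (1/2)^(23/34) ≈ 0.6257.
C₀ = D/Vd = 724/40 ≈ 18.100 μg/mL.
Before the 4th dose, 3 doses have been given. Superposition: Cmin = C₀·(f + f² + … + f^3).
≈ 18.100 × (0.6257 + 0.3915 + 0.2450) ≈ 18.100 × 1.2622 ≈ 22.846 μg/mL.

22.8 μg/mL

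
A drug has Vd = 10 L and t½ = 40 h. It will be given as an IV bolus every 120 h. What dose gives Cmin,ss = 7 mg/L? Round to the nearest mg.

490 mg

τ/t½ = 120/40 ≈ 3, so f = (1/2)^(120/40) ≈ 0.125000.
Cmin,ss = (D/Vd)·f/(1−f), so D = Cmin,ss·Vd·(1−f)/f.
D = 7 × 10 × (1−f)/f ≈ 7 × 10 × 7.00000 ≈ 490.00 mg.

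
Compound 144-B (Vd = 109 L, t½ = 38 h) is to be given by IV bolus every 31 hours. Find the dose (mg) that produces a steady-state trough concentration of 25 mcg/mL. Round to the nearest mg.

2072 mg

τ/t½ = 31/38 ≈ 0.81579, so f = (1/2)^(31/38) ≈ 0.568098.
Cmin,ss = (D/Vd)·f/(1−f), so D = Cmin,ss·Vd·(1−f)/f.
D = 25 × 109 × (1−f)/f ≈ 25 × 109 × 0.76026 ≈ 2071.71 mg.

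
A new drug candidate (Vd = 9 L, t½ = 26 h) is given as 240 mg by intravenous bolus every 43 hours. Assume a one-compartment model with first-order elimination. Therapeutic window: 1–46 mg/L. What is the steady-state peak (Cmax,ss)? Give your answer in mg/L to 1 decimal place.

τ/t½ = 43/26 ≈ 1.6538, so fraction remaining f = (1/2)^(43/26) ≈ 0.3178.
At steady state, accumulation factor R = 1/(1 − e^(−kτ)) ≈ 1.4658.
Each bolus raises the concentration by D/Vd = 240/9 ≈ 26.667 mg/L.
Steady-state peak Cmax,ss = C₀·R ≈ 26.667 × 1.4658 ≈ 39.088 mg/L.
Peak 39.1 mg/L vs MTC 46 mg/L: below toxic threshold.

39.1 mg/L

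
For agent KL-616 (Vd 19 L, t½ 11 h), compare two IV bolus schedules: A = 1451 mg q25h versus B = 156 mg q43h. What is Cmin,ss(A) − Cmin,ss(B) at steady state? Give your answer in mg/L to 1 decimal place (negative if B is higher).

Regimen A: f = (1/2)^(25/11) ≈ 0.2069; Cmin,ss = (1451/19)·f/(1−f) ≈ 19.923 mg/L.
Regimen B: f = (1/2)^(43/11) ≈ 0.0666; Cmin,ss = (156/19)·f/(1−f) ≈ 0.586 mg/L.
Difference ≈ 19.923 − 0.586 ≈ 19.337 mg/L.

19.3 mg/L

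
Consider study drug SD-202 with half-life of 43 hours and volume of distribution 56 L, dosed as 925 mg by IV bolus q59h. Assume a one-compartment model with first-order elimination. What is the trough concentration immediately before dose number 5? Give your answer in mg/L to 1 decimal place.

f = (1/2)^(τ/t½) = (1/2)^(59/43) ≈ 0.3863.
C₀ = D/Vd = 925/56 ≈ 16.518 mg/L.
Before the 5th dose, 4 doses have been given. Superposition: Cmin = C₀·(f + f² + … + f^4).
≈ 16.518 × (0.3863 + 0.1492 + 0.0576 + 0.0223) ≈ 16.518 × 0.6154 ≈ 10.165 mg/L.

10.2 mg/L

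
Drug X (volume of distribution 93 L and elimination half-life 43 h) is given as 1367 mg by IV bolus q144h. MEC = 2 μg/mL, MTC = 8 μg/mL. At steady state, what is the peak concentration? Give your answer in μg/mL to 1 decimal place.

Over one 144-h interval, 144/43 ≈ 3.3488 half-lives elapse, leaving f ≈ 0.0982 of each dose.
At steady state, accumulation factor R = 1/(1 − e^(−kτ)) ≈ 1.1089.
Single-dose peak C₀ = D/Vd = 1367/93 ≈ 14.699 μg/mL.
Steady-state peak Cmax,ss = C₀·R ≈ 14.699 × 1.1089 ≈ 16.300 μg/mL.
Peak 16.3 μg/mL vs MTC 8 μg/mL: exceeds toxic threshold.

16.3 μg/mL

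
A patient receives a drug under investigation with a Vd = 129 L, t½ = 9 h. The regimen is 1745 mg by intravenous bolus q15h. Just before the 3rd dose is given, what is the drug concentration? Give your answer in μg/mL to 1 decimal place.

5.6 μg/mL

f = (1/2)^(τ/t½) = (1/2)^(15/9) ≈ 0.3150.
C₀ = D/Vd = 1745/129 ≈ 13.527 μg/mL.
Before the 3rd dose, 2 doses have been given. Superposition: Cmin = C₀·(f + f²).
≈ 13.527 × (0.3150 + 0.0992) ≈ 13.527 × 0.4142 ≈ 5.603 μg/mL.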